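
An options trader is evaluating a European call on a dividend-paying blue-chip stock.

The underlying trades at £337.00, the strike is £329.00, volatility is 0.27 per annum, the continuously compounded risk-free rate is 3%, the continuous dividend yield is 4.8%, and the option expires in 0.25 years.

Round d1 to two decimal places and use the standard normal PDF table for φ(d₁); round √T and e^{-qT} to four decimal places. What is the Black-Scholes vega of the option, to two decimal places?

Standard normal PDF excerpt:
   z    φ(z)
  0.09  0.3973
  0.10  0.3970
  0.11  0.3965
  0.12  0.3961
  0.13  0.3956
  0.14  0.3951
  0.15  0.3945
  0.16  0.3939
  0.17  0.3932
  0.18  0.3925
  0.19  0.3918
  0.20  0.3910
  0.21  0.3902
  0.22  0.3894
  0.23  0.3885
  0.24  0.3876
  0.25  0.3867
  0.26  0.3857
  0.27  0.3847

σ√T = 0.27 × 0.5000 = 0.1350
d₁ = [ln(337/329) + (0.03 − 0.048 + ½·0.27²)·0.25] / (σ√T) = (0.0240 + 0.0046) / 0.1350 = 0.2121 which rounds to 0.21
√T = √0.25 = 0.5000
φ(d₁) = φ(0.21) = 0.3902
exp(−qT) = exp(−0.048·0.25) = 0.9881
vega = S·exp(−qT)·φ(d₁)·√T = 337·0.9881·0.3902·0.5000 = 64.9663
(Vega is the same for a European call and put with the same parameters.)

64.97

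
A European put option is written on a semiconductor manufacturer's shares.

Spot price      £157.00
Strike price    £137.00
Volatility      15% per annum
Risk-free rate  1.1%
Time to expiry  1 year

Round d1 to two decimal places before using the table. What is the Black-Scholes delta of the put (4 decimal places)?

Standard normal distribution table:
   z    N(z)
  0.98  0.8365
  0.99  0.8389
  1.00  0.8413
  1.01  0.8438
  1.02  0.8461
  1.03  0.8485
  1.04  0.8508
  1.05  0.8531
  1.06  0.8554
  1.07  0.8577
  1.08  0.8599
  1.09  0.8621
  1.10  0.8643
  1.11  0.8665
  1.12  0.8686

-0.1446

T = 1;  σ√T = 0.1500
d₁ = [ln(157/137) + (0.011 + 0.15²/2)·1] / 0.1500 = [0.1363 + 0.0222] / 0.1500 = 1.0568 ≈ 1.06
N(d₁) = N(1.06) = 0.8554
Δ_put = N(d₁) − 1 = 0.8554 − 1 = -0.1446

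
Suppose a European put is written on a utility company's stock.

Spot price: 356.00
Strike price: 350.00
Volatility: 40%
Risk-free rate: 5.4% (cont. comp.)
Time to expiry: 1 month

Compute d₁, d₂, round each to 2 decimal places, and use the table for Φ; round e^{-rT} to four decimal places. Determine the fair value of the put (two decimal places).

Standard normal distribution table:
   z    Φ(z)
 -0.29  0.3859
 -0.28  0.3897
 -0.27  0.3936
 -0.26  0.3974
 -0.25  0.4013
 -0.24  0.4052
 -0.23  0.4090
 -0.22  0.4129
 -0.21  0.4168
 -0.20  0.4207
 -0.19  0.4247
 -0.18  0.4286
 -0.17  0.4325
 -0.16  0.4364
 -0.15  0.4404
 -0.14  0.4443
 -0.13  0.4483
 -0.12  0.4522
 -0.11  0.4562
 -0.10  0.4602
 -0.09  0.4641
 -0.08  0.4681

σ√T = 0.4 × 0.2887 = 0.1155
d₁ = [ln(356/350) + (0.054 + 0.4²/2)·0.08333] / 0.1155 = [0.0170 + 0.0112] / 0.1155 = 0.2439 ≈ 0.24
d₂ = d₁ − σ√T = 0.2439 − 0.1155 = 0.1284 ≈ 0.13
e^(−rT) = e^(−0.054·0.08333) = 0.9955
N(−d₂) = N(-0.13) = 0.4483;  N(−d₁) = N(-0.24) = 0.4052
P = 350·0.9955·0.4483 − 356·0.4052 = 156.1989 − 144.2512 = 11.9477

11.95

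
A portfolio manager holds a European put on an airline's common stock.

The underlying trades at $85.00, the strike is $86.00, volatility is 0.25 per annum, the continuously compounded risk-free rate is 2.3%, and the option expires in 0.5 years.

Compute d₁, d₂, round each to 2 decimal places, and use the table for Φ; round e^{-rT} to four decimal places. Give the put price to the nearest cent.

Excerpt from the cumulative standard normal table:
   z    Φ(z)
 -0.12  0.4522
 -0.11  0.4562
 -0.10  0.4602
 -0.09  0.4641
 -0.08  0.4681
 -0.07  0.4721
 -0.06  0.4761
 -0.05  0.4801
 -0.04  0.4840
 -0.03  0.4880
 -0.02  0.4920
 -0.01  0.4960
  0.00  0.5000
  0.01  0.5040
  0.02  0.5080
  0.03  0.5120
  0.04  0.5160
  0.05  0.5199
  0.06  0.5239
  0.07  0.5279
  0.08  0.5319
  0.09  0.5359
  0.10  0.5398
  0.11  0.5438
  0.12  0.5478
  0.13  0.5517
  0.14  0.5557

$6.11

T = 0.5;  σ√T = 0.1768
d₁ = [ln(85/86) + (0.023 + ½·0.25²)·0.5] / (σ√T) = (-0.0117 + 0.0271) / 0.1768 = 0.0873 which rounds to 0.09
d₂ = 0.0873 − 0.1768 = -0.0895 which rounds to -0.09
e^(−rT) = e^(−0.023·0.5) = 0.9886
P = 86·0.9886·N(0.09) − 85·N(-0.09) = 86·0.9886·0.5359 − 85·0.4641 = 45.5620 − 39.4485 = 6.1135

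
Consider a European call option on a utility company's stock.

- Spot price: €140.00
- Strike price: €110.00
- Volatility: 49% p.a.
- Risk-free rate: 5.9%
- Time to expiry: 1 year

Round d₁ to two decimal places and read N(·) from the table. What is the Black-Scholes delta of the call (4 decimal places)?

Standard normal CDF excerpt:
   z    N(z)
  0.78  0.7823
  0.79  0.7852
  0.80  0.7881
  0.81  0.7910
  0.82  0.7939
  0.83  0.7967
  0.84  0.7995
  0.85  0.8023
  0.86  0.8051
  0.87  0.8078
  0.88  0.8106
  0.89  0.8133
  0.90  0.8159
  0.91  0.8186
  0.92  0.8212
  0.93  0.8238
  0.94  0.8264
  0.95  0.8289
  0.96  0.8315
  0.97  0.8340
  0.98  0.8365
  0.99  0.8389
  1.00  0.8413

σ√T = 0.49 × 1.0000 = 0.4900
ln(S/K) + (r + σ²/2)T = ln(140/110) + (0.059 + 0.49²/2)·1 = 0.2412 + 0.1790 = 0.4202
d₁ = 0.4202 / 0.4900 = 0.8576 → 0.86
N(d₁) = N(0.86) = 0.8051
Δ_call = N(d₁) = 0.8051

0.8051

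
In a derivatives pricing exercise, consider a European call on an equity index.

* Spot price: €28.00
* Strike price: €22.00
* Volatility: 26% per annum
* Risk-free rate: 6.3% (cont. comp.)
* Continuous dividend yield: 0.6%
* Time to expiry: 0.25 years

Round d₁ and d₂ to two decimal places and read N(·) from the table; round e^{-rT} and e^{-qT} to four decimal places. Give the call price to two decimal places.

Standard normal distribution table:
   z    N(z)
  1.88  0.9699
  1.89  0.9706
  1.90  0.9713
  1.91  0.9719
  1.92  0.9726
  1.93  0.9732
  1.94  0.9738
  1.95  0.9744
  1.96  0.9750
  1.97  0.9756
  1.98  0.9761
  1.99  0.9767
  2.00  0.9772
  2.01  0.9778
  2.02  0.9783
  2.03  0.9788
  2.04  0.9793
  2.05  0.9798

€6.33

T = 0.25;  σ√T = 0.1300
d₁ = [ln(28/22) + (0.063 − 0.006 + 0.26²/2)·0.25] / 0.1300 = [0.2412 + 0.0227] / 0.1300 = 2.0297 which rounds to 2.03
d₂ = d₁ − σ√T = 2.0297 − 0.1300 = 1.8997 which rounds to 1.90
e^(−qT) = e^(−0.006·0.25) = 0.9985;  e^(−rT) = e^(−0.063·0.25) = 0.9844
N(d₁) = N(2.03) = 0.9788;  N(d₂) = N(1.90) = 0.9713
C = 28·0.9985·0.9788 − 22·0.9844·0.9713 = 27.3653 − 21.0352 = 6.3300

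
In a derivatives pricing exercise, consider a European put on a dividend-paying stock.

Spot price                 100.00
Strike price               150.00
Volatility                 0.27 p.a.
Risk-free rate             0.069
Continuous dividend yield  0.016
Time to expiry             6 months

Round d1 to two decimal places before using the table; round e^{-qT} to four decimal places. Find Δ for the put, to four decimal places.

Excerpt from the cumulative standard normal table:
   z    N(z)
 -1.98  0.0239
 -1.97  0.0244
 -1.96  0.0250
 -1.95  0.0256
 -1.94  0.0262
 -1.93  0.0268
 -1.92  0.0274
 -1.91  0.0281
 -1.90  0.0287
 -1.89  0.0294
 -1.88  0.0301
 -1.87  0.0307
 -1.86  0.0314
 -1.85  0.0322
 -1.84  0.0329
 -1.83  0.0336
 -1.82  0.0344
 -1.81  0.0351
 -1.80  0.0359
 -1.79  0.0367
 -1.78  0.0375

σ√T = 0.27 × 0.7071 = 0.1909
ln(S/K) + (r − q + σ²/2)T = ln(100/150) + (0.069 − 0.016 + 0.27²/2)·0.5 = -0.4055 + 0.0447 = -0.3607
d₁ = -0.3607 / 0.1909 = -1.8895 ≈ -1.89
N(d₁) = N(-1.89) = 0.0294
Δ_put = e^(−qT)·(N(d₁) − 1) = 0.9920·(0.0294 − 1) = -0.9628

-0.9628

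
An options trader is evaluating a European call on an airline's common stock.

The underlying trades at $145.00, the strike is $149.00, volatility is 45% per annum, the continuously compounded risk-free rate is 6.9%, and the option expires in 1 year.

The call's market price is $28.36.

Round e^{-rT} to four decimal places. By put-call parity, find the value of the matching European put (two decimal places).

exp(−rT) = exp(−0.069·1) = 0.9333
Put-call parity: C − P = S − K·e^(−rT) = 145 − 149·0.9333 = 145 − 139.0617 = 5.9383
P = C − (C − P) = 28.36 − (5.9383) = 22.4217

$22.42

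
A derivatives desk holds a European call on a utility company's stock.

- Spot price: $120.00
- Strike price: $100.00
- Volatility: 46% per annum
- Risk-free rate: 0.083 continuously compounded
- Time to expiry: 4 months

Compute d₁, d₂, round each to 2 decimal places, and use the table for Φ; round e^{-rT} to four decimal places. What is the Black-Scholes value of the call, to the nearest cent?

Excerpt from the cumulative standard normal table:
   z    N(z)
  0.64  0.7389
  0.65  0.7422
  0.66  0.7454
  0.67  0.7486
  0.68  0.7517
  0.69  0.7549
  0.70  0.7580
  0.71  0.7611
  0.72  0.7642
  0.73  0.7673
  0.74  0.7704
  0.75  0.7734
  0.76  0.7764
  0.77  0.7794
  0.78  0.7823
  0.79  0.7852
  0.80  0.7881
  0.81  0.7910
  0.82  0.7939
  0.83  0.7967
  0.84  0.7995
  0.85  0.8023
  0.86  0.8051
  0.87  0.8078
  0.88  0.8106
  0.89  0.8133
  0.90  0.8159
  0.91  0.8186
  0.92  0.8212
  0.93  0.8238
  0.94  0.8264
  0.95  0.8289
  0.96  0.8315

σ√T = 0.46 × 0.5774 = 0.2656
d₁ = [ln(120/100) + (0.083 + 0.46²/2)·0.3333] / 0.2656 = [0.1823 + 0.0629] / 0.2656 = 0.9235 → 0.92
d₂ = d₁ − σ√T = 0.9235 − 0.2656 = 0.6579 → 0.66
exp(−rT) = exp(−0.083·0.3333) = 0.9727
N(d₁) = N(0.92) = 0.8212;  N(d₂) = N(0.66) = 0.7454
C = 120·0.8212 − 100·0.9727·0.7454 = 98.5440 − 72.5051 = 26.0389

$26.04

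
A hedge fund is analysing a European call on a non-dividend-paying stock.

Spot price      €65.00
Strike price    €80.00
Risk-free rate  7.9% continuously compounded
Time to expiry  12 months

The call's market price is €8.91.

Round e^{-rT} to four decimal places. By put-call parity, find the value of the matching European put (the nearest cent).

€17.83

exp(−rT) = exp(−0.079·1) = 0.9240
Put-call parity: C − P = S − K·e^(−rT) = 65 − 80·0.9240 = 65 − 73.9200 = -8.9200
P = C − (C − P) = 8.91 − (-8.9200) = 17.8300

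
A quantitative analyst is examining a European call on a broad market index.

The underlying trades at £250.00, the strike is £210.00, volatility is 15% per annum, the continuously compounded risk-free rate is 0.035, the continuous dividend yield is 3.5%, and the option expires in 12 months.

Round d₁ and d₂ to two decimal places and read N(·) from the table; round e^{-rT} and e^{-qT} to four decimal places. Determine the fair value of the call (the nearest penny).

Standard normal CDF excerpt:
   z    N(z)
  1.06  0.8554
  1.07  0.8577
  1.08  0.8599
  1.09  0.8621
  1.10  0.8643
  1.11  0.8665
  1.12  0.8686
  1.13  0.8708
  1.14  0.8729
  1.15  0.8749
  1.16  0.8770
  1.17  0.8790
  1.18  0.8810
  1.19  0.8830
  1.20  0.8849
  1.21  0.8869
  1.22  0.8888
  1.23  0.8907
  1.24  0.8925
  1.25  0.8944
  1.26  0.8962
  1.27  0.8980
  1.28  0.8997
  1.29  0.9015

σ√T = 0.15·√1 = 0.1500
ln(S/K) + (r − q + σ²/2)T = ln(250/210) + (0.035 − 0.035 + 0.15²/2)·1 = 0.1744 + 0.0112 = 0.1856
d₁ = 0.1856 / 0.1500 = 1.2374 ⇒ 1.24
d₂ = d₁ − σ√T = 1.2374 − 0.1500 = 1.0874 ⇒ 1.09
e^(−qT) = e^(−0.035·1) = 0.9656;  e^(−rT) = e^(−0.035·1) = 0.9656
N(d₁) = N(1.24) = 0.8925;  N(d₂) = N(1.09) = 0.8621
C = 250·0.9656·0.8925 − 210·0.9656·0.8621 = 215.4495 − 174.8132 = 40.6363

£40.64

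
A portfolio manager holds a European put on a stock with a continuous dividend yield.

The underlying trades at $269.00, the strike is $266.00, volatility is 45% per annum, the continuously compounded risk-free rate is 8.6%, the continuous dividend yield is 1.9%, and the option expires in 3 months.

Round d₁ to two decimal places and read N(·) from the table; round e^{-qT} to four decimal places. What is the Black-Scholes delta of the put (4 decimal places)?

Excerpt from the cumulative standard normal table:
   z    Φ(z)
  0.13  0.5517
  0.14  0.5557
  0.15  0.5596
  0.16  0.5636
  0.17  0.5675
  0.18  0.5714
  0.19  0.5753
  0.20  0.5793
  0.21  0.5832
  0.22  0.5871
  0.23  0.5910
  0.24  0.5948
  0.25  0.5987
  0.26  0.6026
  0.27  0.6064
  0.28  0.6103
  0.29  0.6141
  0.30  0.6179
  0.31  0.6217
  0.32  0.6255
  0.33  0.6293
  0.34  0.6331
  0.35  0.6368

-0.4033

T = 0.25;  σ√T = 0.2250
d₁ = [ln(269/266) + (0.086 − 0.019 + ½·0.45²)·0.25] / (σ√T) = (0.0112 + 0.0421) / 0.2250 = 0.2368 ≈ 0.24
N(d₁) = N(0.24) = 0.5948
Δ_put = exp(−qT)·(N(d₁) − 1) = 0.9953·(0.5948 − 1) = -0.4033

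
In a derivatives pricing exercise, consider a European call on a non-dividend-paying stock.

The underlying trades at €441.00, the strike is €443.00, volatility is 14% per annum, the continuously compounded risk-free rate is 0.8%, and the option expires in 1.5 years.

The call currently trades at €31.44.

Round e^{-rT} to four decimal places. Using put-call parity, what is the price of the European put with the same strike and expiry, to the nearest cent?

e^(−rT) = e^(−0.008·1.5) = 0.9881
Put-call parity: C − P = S − K·e^(−rT) = 441 − 443·0.9881 = 441 − 437.7283 = 3.2717
P = C − (C − P) = 31.44 − (3.2717) = 28.1683

€28.17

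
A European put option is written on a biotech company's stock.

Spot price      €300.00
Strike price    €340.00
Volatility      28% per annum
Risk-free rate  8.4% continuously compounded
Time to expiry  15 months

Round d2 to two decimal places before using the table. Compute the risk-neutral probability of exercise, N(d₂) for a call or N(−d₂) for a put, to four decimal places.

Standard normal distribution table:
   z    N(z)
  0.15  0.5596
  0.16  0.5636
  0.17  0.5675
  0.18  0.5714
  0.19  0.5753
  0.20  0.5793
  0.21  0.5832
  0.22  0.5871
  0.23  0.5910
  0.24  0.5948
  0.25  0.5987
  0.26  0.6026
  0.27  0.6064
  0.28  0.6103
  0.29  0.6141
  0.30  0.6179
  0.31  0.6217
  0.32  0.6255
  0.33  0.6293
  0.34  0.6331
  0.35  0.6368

0.5871

σ√T = 0.28 × 1.1180 = 0.3130
d₁ = [ln(300/340) + (0.084 + 0.28²/2)·1.25] / 0.3130 = [-0.1252 + 0.1540] / 0.3130 = 0.0921 which rounds to 0.09
d₂ = d₁ − σ√T = 0.0921 − 0.3130 = -0.2209 which rounds to -0.22
Risk-neutral Pr[S_T < K] = N(−d₂) = N(0.22) = 0.5871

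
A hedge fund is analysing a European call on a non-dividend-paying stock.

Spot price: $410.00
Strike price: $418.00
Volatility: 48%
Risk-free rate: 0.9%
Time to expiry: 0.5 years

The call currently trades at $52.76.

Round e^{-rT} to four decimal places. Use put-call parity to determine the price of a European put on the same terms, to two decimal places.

$58.88

exp(−rT) = exp(−0.009·0.5) = 0.9955
Put-call parity: C − P = S − K·e^(−rT) = 410 − 418·0.9955 = 410 − 416.1190 = -6.1190
P = C − (C − P) = 52.76 − (-6.1190) = 58.8790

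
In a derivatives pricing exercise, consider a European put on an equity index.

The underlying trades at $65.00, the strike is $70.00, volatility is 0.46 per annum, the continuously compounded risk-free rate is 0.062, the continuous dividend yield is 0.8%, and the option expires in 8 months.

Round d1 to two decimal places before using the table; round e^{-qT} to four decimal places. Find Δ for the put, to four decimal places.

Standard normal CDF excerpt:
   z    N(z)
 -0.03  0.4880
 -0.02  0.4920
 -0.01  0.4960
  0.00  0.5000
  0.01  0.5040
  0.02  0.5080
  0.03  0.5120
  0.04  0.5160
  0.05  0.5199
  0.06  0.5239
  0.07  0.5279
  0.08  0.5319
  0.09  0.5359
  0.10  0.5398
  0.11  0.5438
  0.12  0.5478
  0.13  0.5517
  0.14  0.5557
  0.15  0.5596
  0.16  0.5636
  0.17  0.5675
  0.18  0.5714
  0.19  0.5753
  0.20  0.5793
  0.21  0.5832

-0.4616

σ√T = 0.46 × 0.8165 = 0.3756
d₁ = [ln(65/70) + (0.062 − 0.008 + 0.46²/2)·0.6667] / 0.3756 = [-0.0741 + 0.1065] / 0.3756 = 0.0863 → 0.09
N(d₁) = N(0.09) = 0.5359
Δ_put = exp(−qT)·(N(d₁) − 1) = 0.9947·(0.5359 − 1) = -0.4616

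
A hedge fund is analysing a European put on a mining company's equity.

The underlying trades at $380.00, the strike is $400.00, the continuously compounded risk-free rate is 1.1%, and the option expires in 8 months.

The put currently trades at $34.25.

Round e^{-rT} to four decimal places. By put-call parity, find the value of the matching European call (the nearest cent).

exp(−rT) = exp(−0.011·0.6667) = 0.9927
Put-call parity: C − P = S − K·e^(−rT) = 380 − 400·0.9927 = 380 − 397.0800 = -17.0800
C = P + (C − P) = 34.25 + (-17.0800) = 17.1700

$17.17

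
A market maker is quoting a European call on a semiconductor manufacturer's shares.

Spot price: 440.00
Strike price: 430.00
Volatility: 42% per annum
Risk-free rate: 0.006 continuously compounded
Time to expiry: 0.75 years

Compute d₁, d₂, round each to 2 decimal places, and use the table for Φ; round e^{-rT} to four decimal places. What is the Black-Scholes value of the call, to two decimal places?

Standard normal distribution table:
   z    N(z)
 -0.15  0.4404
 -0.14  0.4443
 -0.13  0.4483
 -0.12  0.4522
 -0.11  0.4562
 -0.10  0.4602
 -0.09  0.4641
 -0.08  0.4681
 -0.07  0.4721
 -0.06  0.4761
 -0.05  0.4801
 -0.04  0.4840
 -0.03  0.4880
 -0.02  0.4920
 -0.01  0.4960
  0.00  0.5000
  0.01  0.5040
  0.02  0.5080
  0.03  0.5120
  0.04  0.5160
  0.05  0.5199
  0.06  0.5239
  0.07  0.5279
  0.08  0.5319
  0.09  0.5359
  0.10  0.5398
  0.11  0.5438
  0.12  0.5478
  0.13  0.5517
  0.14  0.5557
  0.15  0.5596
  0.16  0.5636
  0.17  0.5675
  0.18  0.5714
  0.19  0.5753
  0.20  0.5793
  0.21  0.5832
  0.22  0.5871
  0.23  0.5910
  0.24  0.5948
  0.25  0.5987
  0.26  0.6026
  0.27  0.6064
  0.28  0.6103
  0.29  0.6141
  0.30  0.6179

69.86

σ√T = 0.42·√0.75 = 0.3637
d₁ = [ln(440/430) + (0.006 + ½·0.42²)·0.75] / (σ√T) = (0.0230 + 0.0706) / 0.3637 = 0.2574 → 0.26
d₂ = 0.2574 − 0.3637 = -0.1063 → -0.11
exp(−rT) = exp(−0.006·0.75) = 0.9955
N(d₁) = N(0.26) = 0.6026;  N(d₂) = N(-0.11) = 0.4562
C = 440·0.6026 − 430·0.9955·0.4562 = 265.1440 − 195.2833 = 69.8607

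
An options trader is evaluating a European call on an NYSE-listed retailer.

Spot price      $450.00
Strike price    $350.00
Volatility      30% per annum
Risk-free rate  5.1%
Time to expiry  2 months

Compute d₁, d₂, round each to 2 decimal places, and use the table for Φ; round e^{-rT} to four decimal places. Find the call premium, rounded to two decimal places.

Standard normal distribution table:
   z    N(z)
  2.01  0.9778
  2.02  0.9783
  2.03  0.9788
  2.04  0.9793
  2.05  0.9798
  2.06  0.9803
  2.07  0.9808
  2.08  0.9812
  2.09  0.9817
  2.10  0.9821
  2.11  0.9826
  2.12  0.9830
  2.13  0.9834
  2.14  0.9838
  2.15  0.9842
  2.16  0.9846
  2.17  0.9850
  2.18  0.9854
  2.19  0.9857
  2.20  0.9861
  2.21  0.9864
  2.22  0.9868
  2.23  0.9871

σ√T = 0.3 × 0.4082 = 0.1225
d₁ = [ln(450/350) + (0.051 + ½·0.3²)·0.1667] / (σ√T) = (0.2513 + 0.0160) / 0.1225 = 2.1826 ⇒ 2.18
d₂ = 2.1826 − 0.1225 = 2.0601 ⇒ 2.06
e^(−rT) = e^(−0.051·0.1667) = 0.9915
N(d₁) = N(2.18) = 0.9854;  N(d₂) = N(2.06) = 0.9803
C = 450·0.9854 − 350·0.9915·0.9803 = 443.4300 − 340.1886 = 103.2414

$103.24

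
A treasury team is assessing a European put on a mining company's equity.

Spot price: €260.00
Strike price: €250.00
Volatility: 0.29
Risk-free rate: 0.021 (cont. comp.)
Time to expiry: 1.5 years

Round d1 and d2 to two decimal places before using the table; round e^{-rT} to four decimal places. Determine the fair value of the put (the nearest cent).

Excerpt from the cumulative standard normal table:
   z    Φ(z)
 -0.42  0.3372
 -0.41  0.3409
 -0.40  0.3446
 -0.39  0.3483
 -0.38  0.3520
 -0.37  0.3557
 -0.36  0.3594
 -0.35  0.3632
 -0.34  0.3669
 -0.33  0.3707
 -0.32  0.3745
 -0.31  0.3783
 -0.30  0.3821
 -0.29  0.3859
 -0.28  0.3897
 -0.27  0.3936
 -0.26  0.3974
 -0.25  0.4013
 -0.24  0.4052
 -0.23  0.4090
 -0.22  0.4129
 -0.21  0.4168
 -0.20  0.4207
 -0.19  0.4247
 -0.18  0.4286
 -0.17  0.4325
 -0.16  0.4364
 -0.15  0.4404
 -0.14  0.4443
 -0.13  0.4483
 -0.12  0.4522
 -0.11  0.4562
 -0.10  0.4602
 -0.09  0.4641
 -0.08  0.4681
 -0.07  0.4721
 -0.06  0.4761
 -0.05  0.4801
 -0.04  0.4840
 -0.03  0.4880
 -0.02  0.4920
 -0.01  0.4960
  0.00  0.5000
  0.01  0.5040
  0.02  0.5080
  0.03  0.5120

σ√T = 0.29 × 1.2247 = 0.3552
ln(S/K) + (r + σ²/2)T = ln(260/250) + (0.021 + 0.29²/2)·1.5 = 0.0392 + 0.0946 = 0.1338
d₁ = 0.1338 / 0.3552 = 0.3767 → 0.38
d₂ = d₁ − σ√T = 0.3767 − 0.3552 = 0.0215 → 0.02
e^(−rT) = e^(−0.021·1.5) = 0.9690
P = 250·0.9690·N(-0.02) − 260·N(-0.38) = 250·0.9690·0.4920 − 260·0.3520 = 119.1870 − 91.5200 = 27.6670

€27.67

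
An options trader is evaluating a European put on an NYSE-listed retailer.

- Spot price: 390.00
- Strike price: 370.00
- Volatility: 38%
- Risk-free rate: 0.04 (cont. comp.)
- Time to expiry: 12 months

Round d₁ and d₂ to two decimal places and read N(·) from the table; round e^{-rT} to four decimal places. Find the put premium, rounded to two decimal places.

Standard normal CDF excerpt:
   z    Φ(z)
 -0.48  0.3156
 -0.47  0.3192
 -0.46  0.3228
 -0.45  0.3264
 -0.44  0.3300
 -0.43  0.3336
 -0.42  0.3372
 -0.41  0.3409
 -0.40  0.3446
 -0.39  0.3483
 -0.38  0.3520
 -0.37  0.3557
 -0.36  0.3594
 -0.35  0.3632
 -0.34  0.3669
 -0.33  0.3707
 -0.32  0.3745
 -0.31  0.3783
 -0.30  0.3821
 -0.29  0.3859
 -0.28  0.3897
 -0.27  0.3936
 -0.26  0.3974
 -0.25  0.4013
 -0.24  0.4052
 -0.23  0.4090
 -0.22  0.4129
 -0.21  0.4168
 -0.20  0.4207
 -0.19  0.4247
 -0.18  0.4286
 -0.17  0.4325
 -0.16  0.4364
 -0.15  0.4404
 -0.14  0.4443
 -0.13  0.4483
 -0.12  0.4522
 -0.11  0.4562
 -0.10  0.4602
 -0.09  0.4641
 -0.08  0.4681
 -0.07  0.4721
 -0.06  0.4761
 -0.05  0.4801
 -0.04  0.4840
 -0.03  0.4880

σ√T = 0.38 × 1.0000 = 0.3800
d₁ = [ln(390/370) + (0.04 + 0.38²/2)·1] / 0.3800 = [0.0526 + 0.1122] / 0.3800 = 0.4338 ⇒ 0.43
d₂ = d₁ − σ√T = 0.4338 − 0.3800 = 0.0538 ⇒ 0.05
exp(−rT) = exp(−0.04·1) = 0.9608
P = 370·0.9608·N(-0.05) − 390·N(-0.43) = 370·0.9608·0.4801 − 390·0.3336 = 170.6736 − 130.1040 = 40.5696

40.57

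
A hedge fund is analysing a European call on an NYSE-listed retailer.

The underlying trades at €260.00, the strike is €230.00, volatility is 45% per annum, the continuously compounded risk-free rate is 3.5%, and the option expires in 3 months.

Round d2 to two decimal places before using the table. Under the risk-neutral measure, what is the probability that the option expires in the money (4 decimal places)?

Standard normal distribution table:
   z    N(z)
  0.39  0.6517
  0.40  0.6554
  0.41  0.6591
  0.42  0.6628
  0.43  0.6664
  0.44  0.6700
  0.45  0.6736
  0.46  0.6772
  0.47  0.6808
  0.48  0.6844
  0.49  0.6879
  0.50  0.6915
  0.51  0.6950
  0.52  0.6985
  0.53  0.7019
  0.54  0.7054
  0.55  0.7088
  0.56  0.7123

σ√T = 0.45 × 0.5000 = 0.2250
ln(S/K) + (r + σ²/2)T = ln(260/230) + (0.035 + 0.45²/2)·0.25 = 0.1226 + 0.0341 = 0.1567
d₁ = 0.1567 / 0.2250 = 0.6963 ⇒ 0.70
d₂ = d₁ − σ√T = 0.6963 − 0.2250 = 0.4713 ⇒ 0.47
Risk-neutral Pr[S_T > K] = N(d₂) = N(0.47) = 0.6808

0.6808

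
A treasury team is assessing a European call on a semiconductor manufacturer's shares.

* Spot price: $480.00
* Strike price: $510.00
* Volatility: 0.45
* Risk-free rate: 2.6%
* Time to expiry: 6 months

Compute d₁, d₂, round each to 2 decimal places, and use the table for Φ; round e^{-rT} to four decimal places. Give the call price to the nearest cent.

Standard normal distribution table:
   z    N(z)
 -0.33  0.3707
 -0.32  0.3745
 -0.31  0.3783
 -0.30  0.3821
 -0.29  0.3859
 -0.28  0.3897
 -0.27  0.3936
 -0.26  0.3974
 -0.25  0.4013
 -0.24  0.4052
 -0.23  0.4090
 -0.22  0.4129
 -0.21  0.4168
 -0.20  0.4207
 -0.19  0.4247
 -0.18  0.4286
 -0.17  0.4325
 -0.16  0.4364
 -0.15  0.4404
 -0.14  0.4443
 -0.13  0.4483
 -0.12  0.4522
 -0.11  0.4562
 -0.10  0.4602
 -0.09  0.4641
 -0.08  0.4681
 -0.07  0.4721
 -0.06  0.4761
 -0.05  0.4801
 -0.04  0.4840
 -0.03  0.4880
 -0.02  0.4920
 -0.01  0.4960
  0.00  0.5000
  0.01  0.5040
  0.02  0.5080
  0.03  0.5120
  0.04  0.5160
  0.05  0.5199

$51.48

σ√T = 0.45 × 0.7071 = 0.3182
d₁ = [ln(480/510) + (0.026 + ½·0.45²)·0.5] / (σ√T) = (-0.0606 + 0.0636) / 0.3182 = 0.0094 ≈ 0.01
d₂ = 0.0094 − 0.3182 = -0.3088 ≈ -0.31
e^(−rT) = e^(−0.026·0.5) = 0.9871
N(d₁) = N(0.01) = 0.5040;  N(d₂) = N(-0.31) = 0.3783
C = 480·0.5040 − 510·0.9871·0.3783 = 241.9200 − 190.4442 = 51.4758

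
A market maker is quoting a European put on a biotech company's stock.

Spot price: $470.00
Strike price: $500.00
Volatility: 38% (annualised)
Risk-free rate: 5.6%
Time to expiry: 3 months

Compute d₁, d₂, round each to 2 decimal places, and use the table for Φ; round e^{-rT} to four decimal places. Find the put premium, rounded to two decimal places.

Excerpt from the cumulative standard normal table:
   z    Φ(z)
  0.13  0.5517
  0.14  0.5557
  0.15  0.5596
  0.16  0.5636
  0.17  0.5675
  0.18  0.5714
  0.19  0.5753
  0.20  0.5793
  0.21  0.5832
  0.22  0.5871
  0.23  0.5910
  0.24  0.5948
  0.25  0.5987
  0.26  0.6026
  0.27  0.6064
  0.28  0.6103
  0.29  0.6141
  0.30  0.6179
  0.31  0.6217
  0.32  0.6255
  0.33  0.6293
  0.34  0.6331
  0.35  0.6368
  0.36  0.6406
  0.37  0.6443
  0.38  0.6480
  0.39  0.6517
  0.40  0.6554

σ√T = 0.38·√0.25 = 0.1900
d₁ = [ln(470/500) + (0.056 + 0.38²/2)·0.25] / 0.1900 = [-0.0619 + 0.0321] / 0.1900 = -0.1570 ≈ -0.16
d₂ = d₁ − σ√T = -0.1570 − 0.1900 = -0.3470 ≈ -0.35
exp(−rT) = exp(−0.056·0.25) = 0.9861
N(−d₂) = N(0.35) = 0.6368;  N(−d₁) = N(0.16) = 0.5636
P = 500·0.9861·0.6368 − 470·0.5636 = 313.9742 − 264.8920 = 49.0822

$49.08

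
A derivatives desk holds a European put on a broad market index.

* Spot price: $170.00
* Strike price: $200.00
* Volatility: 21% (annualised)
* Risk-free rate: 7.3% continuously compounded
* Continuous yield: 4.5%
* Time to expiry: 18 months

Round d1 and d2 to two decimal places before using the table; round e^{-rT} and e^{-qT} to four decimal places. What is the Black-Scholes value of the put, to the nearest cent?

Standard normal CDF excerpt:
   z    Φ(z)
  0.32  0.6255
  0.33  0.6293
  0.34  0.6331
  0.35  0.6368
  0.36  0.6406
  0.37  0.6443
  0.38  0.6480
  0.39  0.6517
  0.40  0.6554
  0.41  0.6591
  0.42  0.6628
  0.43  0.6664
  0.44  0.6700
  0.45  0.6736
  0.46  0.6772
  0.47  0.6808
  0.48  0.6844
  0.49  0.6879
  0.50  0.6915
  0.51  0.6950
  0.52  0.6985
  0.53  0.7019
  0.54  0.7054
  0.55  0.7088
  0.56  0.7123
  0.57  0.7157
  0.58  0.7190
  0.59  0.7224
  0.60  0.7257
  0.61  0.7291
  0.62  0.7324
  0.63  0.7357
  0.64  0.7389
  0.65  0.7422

$29.49

σ√T = 0.21·√1.5 = 0.2572
d₁ = [ln(170/200) + (0.073 − 0.045 + ½·0.21²)·1.5] / (σ√T) = (-0.1625 + 0.0751) / 0.2572 = -0.3400 ≈ -0.34
d₂ = -0.3400 − 0.2572 = -0.5972 ≈ -0.60
exp(−qT) = exp(−0.045·1.5) = 0.9347;  exp(−rT) = exp(−0.073·1.5) = 0.8963
N(−d₂) = N(0.60) = 0.7257;  N(−d₁) = N(0.34) = 0.6331
P = 200·0.8963·0.7257 − 170·0.9347·0.6331 = 130.0890 − 100.5990 = 29.4900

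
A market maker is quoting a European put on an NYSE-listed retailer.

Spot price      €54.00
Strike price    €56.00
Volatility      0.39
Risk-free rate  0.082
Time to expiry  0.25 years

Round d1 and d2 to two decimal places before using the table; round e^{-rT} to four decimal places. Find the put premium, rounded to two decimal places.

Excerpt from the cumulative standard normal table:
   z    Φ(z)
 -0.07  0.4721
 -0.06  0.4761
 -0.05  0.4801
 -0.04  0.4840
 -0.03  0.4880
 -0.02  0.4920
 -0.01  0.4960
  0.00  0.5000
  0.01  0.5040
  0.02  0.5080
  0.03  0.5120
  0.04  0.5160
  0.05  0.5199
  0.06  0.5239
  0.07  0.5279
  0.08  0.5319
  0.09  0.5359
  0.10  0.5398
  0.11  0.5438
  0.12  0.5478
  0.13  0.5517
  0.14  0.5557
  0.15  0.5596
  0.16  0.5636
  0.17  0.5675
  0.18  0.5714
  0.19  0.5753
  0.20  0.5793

€4.78

σ√T = 0.39·√0.25 = 0.1950
ln(S/K) + (r + σ²/2)T = ln(54/56) + (0.082 + 0.39²/2)·0.25 = -0.0364 + 0.0395 = 0.0031
d₁ = 0.0031 / 0.1950 = 0.0161 which rounds to 0.02
d₂ = d₁ − σ√T = 0.0161 − 0.1950 = -0.1789 which rounds to -0.18
e^(−rT) = e^(−0.082·0.25) = 0.9797
N(−d₂) = N(0.18) = 0.5714;  N(−d₁) = N(-0.02) = 0.4920
P = 56·0.9797·0.5714 − 54·0.4920 = 31.3488 − 26.5680 = 4.7808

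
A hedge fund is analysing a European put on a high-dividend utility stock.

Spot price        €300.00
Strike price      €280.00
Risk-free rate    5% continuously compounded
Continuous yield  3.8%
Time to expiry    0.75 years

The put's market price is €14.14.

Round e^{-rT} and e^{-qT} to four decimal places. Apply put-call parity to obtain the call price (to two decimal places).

€36.01

exp(−qT) = exp(−0.038·0.75) = 0.9719;  exp(−rT) = exp(−0.05·0.75) = 0.9632
Put-call parity: C − P = S·e^(−qT) − K·e^(−rT) = 300·0.9719 − 280·0.9632 = 291.5700 − 269.6960 = 21.8740
C = P + (C − P) = 14.14 + (21.8740) = 36.0140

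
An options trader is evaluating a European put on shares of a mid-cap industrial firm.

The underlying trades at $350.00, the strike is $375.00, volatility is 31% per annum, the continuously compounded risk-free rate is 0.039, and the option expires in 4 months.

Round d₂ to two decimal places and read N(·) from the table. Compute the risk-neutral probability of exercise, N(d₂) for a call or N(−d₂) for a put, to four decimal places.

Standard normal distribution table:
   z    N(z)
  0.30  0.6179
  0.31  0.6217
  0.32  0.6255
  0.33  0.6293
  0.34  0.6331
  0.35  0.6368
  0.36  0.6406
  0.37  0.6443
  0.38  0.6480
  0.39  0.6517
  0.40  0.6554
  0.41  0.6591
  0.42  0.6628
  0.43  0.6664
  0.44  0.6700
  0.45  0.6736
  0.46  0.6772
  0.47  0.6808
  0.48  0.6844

0.6554

σ√T = 0.31 × 0.5774 = 0.1790
d₁ = [ln(350/375) + (0.039 + 0.31²/2)·0.3333] / 0.1790 = [-0.0690 + 0.0290] / 0.1790 = -0.2234 which rounds to -0.22
d₂ = d₁ − σ√T = -0.2234 − 0.1790 = -0.4023 which rounds to -0.40
Pr(exercise) under Q = N(−d₂) = N(0.40) = 0.6554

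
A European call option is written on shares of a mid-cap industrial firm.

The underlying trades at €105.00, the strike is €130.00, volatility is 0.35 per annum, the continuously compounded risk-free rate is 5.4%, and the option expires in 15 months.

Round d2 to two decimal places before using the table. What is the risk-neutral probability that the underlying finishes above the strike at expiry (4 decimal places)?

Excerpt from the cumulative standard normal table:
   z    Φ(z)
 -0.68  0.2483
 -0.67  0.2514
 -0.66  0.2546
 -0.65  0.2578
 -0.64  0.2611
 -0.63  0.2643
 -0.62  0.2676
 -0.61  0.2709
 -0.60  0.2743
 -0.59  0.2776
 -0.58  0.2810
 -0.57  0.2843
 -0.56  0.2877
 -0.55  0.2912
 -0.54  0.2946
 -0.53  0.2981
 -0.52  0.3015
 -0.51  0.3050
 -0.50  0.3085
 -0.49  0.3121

0.2843

σ√T = 0.35 × 1.1180 = 0.3913
d₁ = [ln(105/130) + (0.054 + 0.35²/2)·1.25] / 0.3913 = [-0.2136 + 0.1441] / 0.3913 = -0.1776 → -0.18
d₂ = d₁ − σ√T = -0.1776 − 0.3913 = -0.5689 → -0.57
Risk-neutral Pr[S_T > K] = N(d₂) = N(-0.57) = 0.2843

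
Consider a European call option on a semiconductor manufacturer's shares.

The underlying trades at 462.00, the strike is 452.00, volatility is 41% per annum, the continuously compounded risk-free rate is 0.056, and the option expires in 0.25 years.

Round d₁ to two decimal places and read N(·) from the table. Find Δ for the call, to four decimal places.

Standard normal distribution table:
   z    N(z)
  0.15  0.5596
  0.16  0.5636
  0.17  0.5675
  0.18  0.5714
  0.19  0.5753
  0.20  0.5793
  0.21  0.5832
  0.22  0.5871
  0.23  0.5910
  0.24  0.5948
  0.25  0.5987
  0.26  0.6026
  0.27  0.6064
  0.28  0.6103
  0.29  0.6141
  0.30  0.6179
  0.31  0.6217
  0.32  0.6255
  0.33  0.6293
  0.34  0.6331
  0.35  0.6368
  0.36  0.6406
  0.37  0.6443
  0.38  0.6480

σ√T = 0.41 × 0.5000 = 0.2050
ln(S/K) + (r + σ²/2)T = ln(462/452) + (0.056 + 0.41²/2)·0.25 = 0.0219 + 0.0350 = 0.0569
d₁ = 0.0569 / 0.2050 = 0.2775 which rounds to 0.28
N(d₁) = N(0.28) = 0.6103
Δ_call = N(d₁) = 0.6103

0.6103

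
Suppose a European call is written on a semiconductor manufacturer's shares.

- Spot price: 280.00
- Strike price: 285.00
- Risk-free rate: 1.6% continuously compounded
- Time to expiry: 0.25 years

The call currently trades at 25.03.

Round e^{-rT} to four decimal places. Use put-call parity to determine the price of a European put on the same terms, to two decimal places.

e^(−rT) = e^(−0.016·0.25) = 0.9960
Put-call parity: C − P = S − K·e^(−rT) = 280 − 285·0.9960 = 280 − 283.8600 = -3.8600
P = C − (C − P) = 25.03 − (-3.8600) = 28.8900

28.89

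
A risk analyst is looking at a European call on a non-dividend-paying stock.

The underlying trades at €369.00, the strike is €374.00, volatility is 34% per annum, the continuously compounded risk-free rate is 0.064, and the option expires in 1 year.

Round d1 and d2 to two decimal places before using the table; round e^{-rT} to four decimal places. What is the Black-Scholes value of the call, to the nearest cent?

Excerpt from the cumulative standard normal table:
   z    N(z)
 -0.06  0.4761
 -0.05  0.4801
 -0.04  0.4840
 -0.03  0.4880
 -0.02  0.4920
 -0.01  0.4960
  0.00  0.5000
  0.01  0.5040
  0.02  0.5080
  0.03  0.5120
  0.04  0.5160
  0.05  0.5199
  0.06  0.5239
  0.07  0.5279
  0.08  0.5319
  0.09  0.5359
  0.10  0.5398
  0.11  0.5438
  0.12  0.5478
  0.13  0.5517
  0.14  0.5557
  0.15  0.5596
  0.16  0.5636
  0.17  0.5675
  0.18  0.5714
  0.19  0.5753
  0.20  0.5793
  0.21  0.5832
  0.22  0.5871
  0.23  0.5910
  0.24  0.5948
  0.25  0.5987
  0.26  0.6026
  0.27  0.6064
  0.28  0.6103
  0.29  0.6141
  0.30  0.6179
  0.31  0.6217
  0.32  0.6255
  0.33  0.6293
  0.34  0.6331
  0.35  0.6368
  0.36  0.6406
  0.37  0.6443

σ√T = 0.34 × 1.0000 = 0.3400
d₁ = [ln(369/374) + (0.064 + ½·0.34²)·1] / (σ√T) = (-0.0135 + 0.1218) / 0.3400 = 0.3186 ≈ 0.32
d₂ = 0.3186 − 0.3400 = -0.0214 ≈ -0.02
e^(−rT) = e^(−0.064·1) = 0.9380
N(d₁) = N(0.32) = 0.6255;  N(d₂) = N(-0.02) = 0.4920
C = 369·0.6255 − 374·0.9380·0.4920 = 230.8095 − 172.5995 = 58.2100

€58.21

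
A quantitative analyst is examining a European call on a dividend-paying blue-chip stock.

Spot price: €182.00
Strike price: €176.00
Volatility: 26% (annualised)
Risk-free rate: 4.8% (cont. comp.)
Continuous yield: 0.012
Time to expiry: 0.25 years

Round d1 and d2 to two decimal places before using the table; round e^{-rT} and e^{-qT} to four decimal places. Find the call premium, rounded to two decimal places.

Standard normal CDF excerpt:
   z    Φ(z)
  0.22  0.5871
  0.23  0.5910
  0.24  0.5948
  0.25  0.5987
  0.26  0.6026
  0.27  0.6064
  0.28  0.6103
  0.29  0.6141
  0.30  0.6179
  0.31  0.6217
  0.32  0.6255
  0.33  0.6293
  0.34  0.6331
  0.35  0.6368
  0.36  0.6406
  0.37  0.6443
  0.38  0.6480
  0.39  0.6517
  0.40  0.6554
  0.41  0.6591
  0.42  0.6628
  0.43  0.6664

€13.46

σ√T = 0.26·√0.25 = 0.1300
d₁ = [ln(182/176) + (0.048 − 0.012 + 0.26²/2)·0.25] / 0.1300 = [0.0335 + 0.0175] / 0.1300 = 0.3921 → 0.39
d₂ = d₁ − σ√T = 0.3921 − 0.1300 = 0.2621 → 0.26
exp(−qT) = exp(−0.012·0.25) = 0.9970;  exp(−rT) = exp(−0.048·0.25) = 0.9881
C = 182·0.9970·N(0.39) − 176·0.9881·N(0.26) = 182·0.9970·0.6517 − 176·0.9881·0.6026 = 118.2536 − 104.7955 = 13.4581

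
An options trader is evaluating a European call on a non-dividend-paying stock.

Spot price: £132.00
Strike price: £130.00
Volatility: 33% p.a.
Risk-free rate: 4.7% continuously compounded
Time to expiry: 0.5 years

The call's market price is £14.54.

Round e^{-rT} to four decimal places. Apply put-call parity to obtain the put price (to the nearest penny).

£9.52

exp(−rT) = exp(−0.047·0.5) = 0.9768
Put-call parity: C − P = S − K·e^(−rT) = 132 − 130·0.9768 = 132 − 126.9840 = 5.0160
P = C − (C − P) = 14.54 − (5.0160) = 9.5240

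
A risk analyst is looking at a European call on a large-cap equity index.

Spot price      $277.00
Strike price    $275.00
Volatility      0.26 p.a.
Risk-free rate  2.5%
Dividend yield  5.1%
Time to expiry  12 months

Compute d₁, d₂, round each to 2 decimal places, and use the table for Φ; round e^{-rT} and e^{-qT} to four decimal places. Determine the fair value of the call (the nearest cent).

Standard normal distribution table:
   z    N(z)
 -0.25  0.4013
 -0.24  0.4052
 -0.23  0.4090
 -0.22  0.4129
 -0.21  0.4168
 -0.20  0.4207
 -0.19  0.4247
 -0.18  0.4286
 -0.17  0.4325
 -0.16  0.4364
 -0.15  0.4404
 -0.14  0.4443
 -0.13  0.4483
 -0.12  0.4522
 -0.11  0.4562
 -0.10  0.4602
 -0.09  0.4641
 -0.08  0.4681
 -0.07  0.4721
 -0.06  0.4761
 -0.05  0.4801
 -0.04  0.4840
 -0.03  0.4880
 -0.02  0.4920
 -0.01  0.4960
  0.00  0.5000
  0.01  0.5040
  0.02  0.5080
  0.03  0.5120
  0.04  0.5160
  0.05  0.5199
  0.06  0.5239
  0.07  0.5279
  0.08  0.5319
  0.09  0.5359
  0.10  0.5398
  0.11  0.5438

$25.07

T = 1;  σ√T = 0.2600
d₁ = [ln(277/275) + (0.025 − 0.051 + 0.26²/2)·1] / 0.2600 = [0.0072 + 0.0078] / 0.2600 = 0.0579 → 0.06
d₂ = d₁ − σ√T = 0.0579 − 0.2600 = -0.2021 → -0.20
e^(−qT) = e^(−0.051·1) = 0.9503;  e^(−rT) = e^(−0.025·1) = 0.9753
C = 277·0.9503·N(0.06) − 275·0.9753·N(-0.20) = 277·0.9503·0.5239 − 275·0.9753·0.4207 = 137.9078 − 112.8349 = 25.0729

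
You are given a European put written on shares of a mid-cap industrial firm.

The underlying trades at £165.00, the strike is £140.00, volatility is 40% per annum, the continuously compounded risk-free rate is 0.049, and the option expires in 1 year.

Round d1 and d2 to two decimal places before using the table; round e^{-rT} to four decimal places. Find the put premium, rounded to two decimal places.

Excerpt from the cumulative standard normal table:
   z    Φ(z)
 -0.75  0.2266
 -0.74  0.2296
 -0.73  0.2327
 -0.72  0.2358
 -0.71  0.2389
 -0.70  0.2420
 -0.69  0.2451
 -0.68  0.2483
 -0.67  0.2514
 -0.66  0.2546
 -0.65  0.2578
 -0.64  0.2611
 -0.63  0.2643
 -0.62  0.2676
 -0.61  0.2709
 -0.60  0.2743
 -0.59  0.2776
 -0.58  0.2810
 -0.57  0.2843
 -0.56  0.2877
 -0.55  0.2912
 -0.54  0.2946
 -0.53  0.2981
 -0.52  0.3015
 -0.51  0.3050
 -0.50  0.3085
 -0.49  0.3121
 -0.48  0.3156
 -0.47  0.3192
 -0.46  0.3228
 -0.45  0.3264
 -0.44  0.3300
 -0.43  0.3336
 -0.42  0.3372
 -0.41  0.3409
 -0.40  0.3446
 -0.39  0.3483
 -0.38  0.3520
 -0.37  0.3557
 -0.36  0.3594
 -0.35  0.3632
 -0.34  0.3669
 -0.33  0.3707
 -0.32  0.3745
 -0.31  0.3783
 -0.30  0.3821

£11.02

σ√T = 0.4·√1 = 0.4000
ln(S/K) + (r + σ²/2)T = ln(165/140) + (0.049 + 0.4²/2)·1 = 0.1643 + 0.1290 = 0.2933
d₁ = 0.2933 / 0.4000 = 0.7333 ⇒ 0.73
d₂ = d₁ − σ√T = 0.7333 − 0.4000 = 0.3333 ⇒ 0.33
exp(−rT) = exp(−0.049·1) = 0.9522
P = 140·0.9522·N(-0.33) − 165·N(-0.73) = 140·0.9522·0.3707 − 165·0.2327 = 49.4173 − 38.3955 = 11.0218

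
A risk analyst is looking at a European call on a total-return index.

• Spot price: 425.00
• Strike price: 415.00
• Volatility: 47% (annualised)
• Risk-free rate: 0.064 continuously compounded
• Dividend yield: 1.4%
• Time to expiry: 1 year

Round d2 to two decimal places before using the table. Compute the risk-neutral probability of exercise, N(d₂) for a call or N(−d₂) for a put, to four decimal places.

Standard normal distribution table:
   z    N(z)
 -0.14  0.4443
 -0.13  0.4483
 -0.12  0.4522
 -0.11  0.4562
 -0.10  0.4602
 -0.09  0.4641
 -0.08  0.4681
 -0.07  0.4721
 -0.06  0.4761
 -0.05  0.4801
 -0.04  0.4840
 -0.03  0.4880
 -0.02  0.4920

0.4681

σ√T = 0.47 × 1.0000 = 0.4700
d₁ = [ln(425/415) + (0.064 − 0.014 + 0.47²/2)·1] / 0.4700 = [0.0238 + 0.1604] / 0.4700 = 0.3920 → 0.39
d₂ = d₁ − σ√T = 0.3920 − 0.4700 = -0.0780 → -0.08
Risk-neutral Pr[S_T > K] = N(d₂) = N(-0.08) = 0.4681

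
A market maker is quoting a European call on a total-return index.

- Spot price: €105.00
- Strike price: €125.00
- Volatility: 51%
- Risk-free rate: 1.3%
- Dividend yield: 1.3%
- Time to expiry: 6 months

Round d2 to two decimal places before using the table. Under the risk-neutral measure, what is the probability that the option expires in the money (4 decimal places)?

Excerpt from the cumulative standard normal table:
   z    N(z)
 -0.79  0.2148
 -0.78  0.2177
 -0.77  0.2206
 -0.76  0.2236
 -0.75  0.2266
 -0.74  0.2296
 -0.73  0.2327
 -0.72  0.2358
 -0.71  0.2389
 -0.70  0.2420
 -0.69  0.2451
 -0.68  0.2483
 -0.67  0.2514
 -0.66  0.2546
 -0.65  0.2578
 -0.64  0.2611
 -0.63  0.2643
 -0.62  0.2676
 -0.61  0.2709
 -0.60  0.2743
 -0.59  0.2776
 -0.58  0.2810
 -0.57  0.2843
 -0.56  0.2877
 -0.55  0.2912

0.2546

T = 0.5;  σ√T = 0.3606
d₁ = [ln(105/125) + (0.013 − 0.013 + 0.51²/2)·0.5] / 0.3606 = [-0.1744 + 0.0650] / 0.3606 = -0.3032 which rounds to -0.30
d₂ = d₁ − σ√T = -0.3032 − 0.3606 = -0.6638 which rounds to -0.66
Pr(exercise) under Q = N(d₂) = 0.2546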